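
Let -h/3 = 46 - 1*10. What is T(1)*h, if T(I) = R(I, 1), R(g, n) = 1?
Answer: -108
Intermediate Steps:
h = -108 (h = -3*(46 - 1*10) = -3*(46 - 10) = -3*36 = -108)
T(I) = 1
T(1)*h = 1*(-108) = -108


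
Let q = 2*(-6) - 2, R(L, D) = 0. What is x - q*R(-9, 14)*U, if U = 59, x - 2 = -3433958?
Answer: -3433956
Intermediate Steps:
x = -3433956 (x = 2 - 3433958 = -3433956)
q = -14 (q = -12 - 2 = -14)
x - q*R(-9, 14)*U = -3433956 - (-14*0)*59 = -3433956 - 0*59 = -3433956 - 1*0 = -3433956 + 0 = -3433956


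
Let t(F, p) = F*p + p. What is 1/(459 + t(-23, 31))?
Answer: -1/223 ≈ -0.0044843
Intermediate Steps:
t(F, p) = p + F*p
1/(459 + t(-23, 31)) = 1/(459 + 31*(1 - 23)) = 1/(459 + 31*(-22)) = 1/(459 - 682) = 1/(-223) = -1/223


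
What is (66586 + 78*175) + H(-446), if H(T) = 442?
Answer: 80678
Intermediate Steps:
(66586 + 78*175) + H(-446) = (66586 + 78*175) + 442 = (66586 + 13650) + 442 = 80236 + 442 = 80678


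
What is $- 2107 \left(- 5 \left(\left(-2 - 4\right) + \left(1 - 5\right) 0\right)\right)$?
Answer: $-63210$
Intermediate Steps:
$- 2107 \left(- 5 \left(\left(-2 - 4\right) + \left(1 - 5\right) 0\right)\right) = - 2107 \left(- 5 \left(\left(-2 - 4\right) - 0\right)\right) = - 2107 \left(- 5 \left(-6 + 0\right)\right) = - 2107 \left(\left(-5\right) \left(-6\right)\right) = \left(-2107\right) 30 = -63210$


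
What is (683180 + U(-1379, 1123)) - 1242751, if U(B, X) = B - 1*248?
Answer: -561198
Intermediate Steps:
U(B, X) = -248 + B (U(B, X) = B - 248 = -248 + B)
(683180 + U(-1379, 1123)) - 1242751 = (683180 + (-248 - 1379)) - 1242751 = (683180 - 1627) - 1242751 = 681553 - 1242751 = -561198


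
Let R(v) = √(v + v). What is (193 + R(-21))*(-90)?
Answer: -17370 - 90*I*√42 ≈ -17370.0 - 583.27*I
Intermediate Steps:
R(v) = √2*√v (R(v) = √(2*v) = √2*√v)
(193 + R(-21))*(-90) = (193 + √2*√(-21))*(-90) = (193 + √2*(I*√21))*(-90) = (193 + I*√42)*(-90) = -17370 - 90*I*√42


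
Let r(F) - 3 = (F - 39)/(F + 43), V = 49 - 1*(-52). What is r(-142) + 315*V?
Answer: 3150163/99 ≈ 31820.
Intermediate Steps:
V = 101 (V = 49 + 52 = 101)
r(F) = 3 + (-39 + F)/(43 + F) (r(F) = 3 + (F - 39)/(F + 43) = 3 + (-39 + F)/(43 + F))
r(-142) + 315*V = 2*(45 + 2*(-142))/(43 - 142) + 315*101 = 2*(45 - 284)/(-99) + 31815 = 2*(-1/99)*(-239) + 31815 = 478/99 + 31815 = 3150163/99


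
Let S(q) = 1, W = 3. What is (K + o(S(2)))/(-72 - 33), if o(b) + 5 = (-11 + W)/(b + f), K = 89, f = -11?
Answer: -424/525 ≈ -0.80762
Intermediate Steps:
o(b) = -5 - 8/(-11 + b) (o(b) = -5 + (-11 + 3)/(b - 11) = -5 - 8/(-11 + b))
(K + o(S(2)))/(-72 - 33) = (89 + (47 - 5*1)/(-11 + 1))/(-72 - 33) = (89 + (47 - 5)/(-10))/(-105) = (89 - ⅒*42)*(-1/105) = (89 - 21/5)*(-1/105) = (424/5)*(-1/105) = -424/525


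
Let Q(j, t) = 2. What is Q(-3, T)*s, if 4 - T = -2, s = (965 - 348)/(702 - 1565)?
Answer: -1234/863 ≈ -1.4299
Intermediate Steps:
s = -617/863 (s = 617/(-863) = 617*(-1/863) = -617/863 ≈ -0.71495)
T = 6 (T = 4 - 1*(-2) = 4 + 2 = 6)
Q(-3, T)*s = 2*(-617/863) = -1234/863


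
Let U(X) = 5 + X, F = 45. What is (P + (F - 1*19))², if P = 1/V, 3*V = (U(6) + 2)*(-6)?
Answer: 455625/676 ≈ 674.00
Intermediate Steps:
V = -26 (V = (((5 + 6) + 2)*(-6))/3 = ((11 + 2)*(-6))/3 = (13*(-6))/3 = (⅓)*(-78) = -26)
P = -1/26 (P = 1/(-26) = -1/26 ≈ -0.038462)
(P + (F - 1*19))² = (-1/26 + (45 - 1*19))² = (-1/26 + (45 - 19))² = (-1/26 + 26)² = (675/26)² = 455625/676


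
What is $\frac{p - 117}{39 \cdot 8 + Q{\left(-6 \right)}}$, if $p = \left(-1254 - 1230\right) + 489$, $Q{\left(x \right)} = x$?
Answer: $- \frac{352}{51} \approx -6.902$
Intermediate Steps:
$p = -1995$ ($p = -2484 + 489 = -1995$)
$\frac{p - 117}{39 \cdot 8 + Q{\left(-6 \right)}} = \frac{-1995 - 117}{39 \cdot 8 - 6} = - \frac{2112}{312 - 6} = - \frac{2112}{306} = \left(-2112\right) \frac{1}{306} = - \frac{352}{51}$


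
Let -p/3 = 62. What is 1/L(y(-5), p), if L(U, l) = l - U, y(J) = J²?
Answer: -1/211 ≈ -0.0047393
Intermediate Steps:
p = -186 (p = -3*62 = -186)
1/L(y(-5), p) = 1/(-186 - 1*(-5)²) = 1/(-186 - 1*25) = 1/(-186 - 25) = 1/(-211) = -1/211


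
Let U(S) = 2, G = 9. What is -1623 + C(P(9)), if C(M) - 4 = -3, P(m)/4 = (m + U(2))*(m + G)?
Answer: -1622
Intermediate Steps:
P(m) = 4*(2 + m)*(9 + m) (P(m) = 4*((m + 2)*(m + 9)) = 4*((2 + m)*(9 + m)) = 4*(2 + m)*(9 + m))
C(M) = 1 (C(M) = 4 - 3 = 1)
-1623 + C(P(9)) = -1623 + 1 = -1622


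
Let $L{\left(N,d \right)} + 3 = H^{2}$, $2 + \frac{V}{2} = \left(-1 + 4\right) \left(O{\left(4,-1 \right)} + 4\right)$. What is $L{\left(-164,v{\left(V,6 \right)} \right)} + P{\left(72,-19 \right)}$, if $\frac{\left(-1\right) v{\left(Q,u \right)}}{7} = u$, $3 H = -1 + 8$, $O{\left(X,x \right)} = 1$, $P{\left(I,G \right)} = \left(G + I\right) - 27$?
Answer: $\frac{256}{9} \approx 28.444$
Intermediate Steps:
$P{\left(I,G \right)} = -27 + G + I$
$V = 26$ ($V = -4 + 2 \left(-1 + 4\right) \left(1 + 4\right) = -4 + 2 \cdot 3 \cdot 5 = -4 + 2 \cdot 15 = -4 + 30 = 26$)
$H = \frac{7}{3}$ ($H = \frac{-1 + 8}{3} = \frac{1}{3} \cdot 7 = \frac{7}{3} \approx 2.3333$)
$v{\left(Q,u \right)} = - 7 u$
$L{\left(N,d \right)} = \frac{22}{9}$ ($L{\left(N,d \right)} = -3 + \left(\frac{7}{3}\right)^{2} = -3 + \frac{49}{9} = \frac{22}{9}$)
$L{\left(-164,v{\left(V,6 \right)} \right)} + P{\left(72,-19 \right)} = \frac{22}{9} - -26 = \frac{22}{9} + 26 = \frac{256}{9}$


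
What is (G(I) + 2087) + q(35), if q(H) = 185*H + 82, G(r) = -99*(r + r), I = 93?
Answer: -9770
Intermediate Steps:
G(r) = -198*r
q(H) = 82 + 185*H
(G(I) + 2087) + q(35) = (-198*93 + 2087) + (82 + 185*35) = (-18414 + 2087) + (82 + 6475) = -16327 + 6557 = -9770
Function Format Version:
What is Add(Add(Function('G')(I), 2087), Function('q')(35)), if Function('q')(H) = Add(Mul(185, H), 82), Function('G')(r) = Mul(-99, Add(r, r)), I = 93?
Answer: -9770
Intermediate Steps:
Function('G')(r) = Mul(-198, r) (Function('G')(r) = Mul(-99, Mul(2, r)) = Mul(-198, r))
Function('q')(H) = Add(82, Mul(185, H))
Add(Add(Function('G')(I), 2087), Function('q')(35)) = Add(Add(Mul(-198, 93), 2087), Add(82, Mul(185, 35))) = Add(Add(-18414, 2087), Add(82, 6475)) = Add(-16327, 6557) = -9770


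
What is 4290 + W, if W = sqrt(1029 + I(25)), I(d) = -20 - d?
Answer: 4290 + 2*sqrt(246) ≈ 4321.4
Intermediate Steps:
W = 2*sqrt(246) (W = sqrt(1029 + (-20 - 1*25)) = sqrt(1029 + (-20 - 25)) = sqrt(1029 - 45) = sqrt(984) = 2*sqrt(246) ≈ 31.369)
4290 + W = 4290 + 2*sqrt(246)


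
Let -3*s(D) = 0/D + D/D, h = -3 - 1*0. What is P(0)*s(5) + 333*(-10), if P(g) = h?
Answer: -3329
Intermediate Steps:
h = -3 (h = -3 + 0 = -3)
P(g) = -3
s(D) = -1/3 (s(D) = -(0/D + D/D)/3 = -(0 + 1)/3 = -1/3*1 = -1/3)
P(0)*s(5) + 333*(-10) = -3*(-1/3) + 333*(-10) = 1 - 3330 = -3329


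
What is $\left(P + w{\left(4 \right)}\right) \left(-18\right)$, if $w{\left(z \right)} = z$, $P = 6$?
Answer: $-180$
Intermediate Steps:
$\left(P + w{\left(4 \right)}\right) \left(-18\right) = \left(6 + 4\right) \left(-18\right) = 10 \left(-18\right) = -180$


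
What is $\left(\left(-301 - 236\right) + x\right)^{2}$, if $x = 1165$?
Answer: $394384$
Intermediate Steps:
$\left(\left(-301 - 236\right) + x\right)^{2} = \left(\left(-301 - 236\right) + 1165\right)^{2} = \left(-537 + 1165\right)^{2} = 628^{2} = 394384$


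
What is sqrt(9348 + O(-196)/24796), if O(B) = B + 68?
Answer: 2*sqrt(89805253945)/6199 ≈ 96.685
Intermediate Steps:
O(B) = 68 + B
sqrt(9348 + O(-196)/24796) = sqrt(9348 + (68 - 196)/24796) = sqrt(9348 - 128*1/24796) = sqrt(9348 - 32/6199) = sqrt(57948220/6199) = 2*sqrt(89805253945)/6199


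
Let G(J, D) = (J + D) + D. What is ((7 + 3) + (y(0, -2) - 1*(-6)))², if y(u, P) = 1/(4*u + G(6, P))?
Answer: 1089/4 ≈ 272.25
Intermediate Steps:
G(J, D) = J + 2*D (G(J, D) = (D + J) + D = J + 2*D)
y(u, P) = 1/(6 + 2*P + 4*u) (y(u, P) = 1/(4*u + (6 + 2*P)) = 1/(6 + 2*P + 4*u))
((7 + 3) + (y(0, -2) - 1*(-6)))² = ((7 + 3) + (1/(2*(3 - 2 + 2*0)) - 1*(-6)))² = (10 + (1/(2*(3 - 2 + 0)) + 6))² = (10 + ((½)/1 + 6))² = (10 + ((½)*1 + 6))² = (10 + (½ + 6))² = (10 + 13/2)² = (33/2)² = 1089/4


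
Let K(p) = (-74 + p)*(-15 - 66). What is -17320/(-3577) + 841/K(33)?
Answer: 60527977/11879217 ≈ 5.0953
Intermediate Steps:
K(p) = 5994 - 81*p (K(p) = (-74 + p)*(-81) = 5994 - 81*p)
-17320/(-3577) + 841/K(33) = -17320/(-3577) + 841/(5994 - 81*33) = -17320*(-1/3577) + 841/(5994 - 2673) = 17320/3577 + 841/3321 = 60527977/11879217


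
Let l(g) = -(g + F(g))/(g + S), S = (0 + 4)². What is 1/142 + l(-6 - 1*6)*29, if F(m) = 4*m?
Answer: 61771/142 ≈ 435.01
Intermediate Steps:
S = 16 (S = 4² = 16)
l(g) = -5*g/(16 + g) (l(g) = -(g + 4*g)/(g + 16) = -5*g/(16 + g))
1/142 + l(-6 - 1*6)*29 = 1/142 - 5*(-6 - 1*6)/(16 + (-6 - 1*6))*29 = 1/142 - 5*(-6 - 6)/(16 + (-6 - 6))*29 = 1/142 - 5*(-12)/(16 - 12)*29 = 1/142 - 5*(-12)/4*29 = 1/142 - 5*(-12)*¼*29 = 1/142 + 15*29 = 1/142 + 435 = 61771/142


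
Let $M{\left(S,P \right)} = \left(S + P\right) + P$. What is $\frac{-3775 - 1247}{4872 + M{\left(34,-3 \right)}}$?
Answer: $- \frac{2511}{2450} \approx -1.0249$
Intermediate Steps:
$M{\left(S,P \right)} = S + 2 P$ ($M{\left(S,P \right)} = \left(P + S\right) + P = S + 2 P$)
$\frac{-3775 - 1247}{4872 + M{\left(34,-3 \right)}} = \frac{-3775 - 1247}{4872 + \left(34 + 2 \left(-3\right)\right)} = - \frac{5022}{4872 + \left(34 - 6\right)} = - \frac{5022}{4872 + 28} = - \frac{5022}{4900} = \left(-5022\right) \frac{1}{4900} = - \frac{2511}{2450}$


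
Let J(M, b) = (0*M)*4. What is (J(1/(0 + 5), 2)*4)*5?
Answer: 0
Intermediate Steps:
J(M, b) = 0 (J(M, b) = 0*4 = 0)
(J(1/(0 + 5), 2)*4)*5 = (0*4)*5 = 0*5 = 0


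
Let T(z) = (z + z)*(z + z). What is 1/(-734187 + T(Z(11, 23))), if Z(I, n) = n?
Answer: -1/732071 ≈ -1.3660e-6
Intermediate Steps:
T(z) = 4*z² (T(z) = (2*z)*(2*z) = 4*z²)
1/(-734187 + T(Z(11, 23))) = 1/(-734187 + 4*23²) = 1/(-734187 + 4*529) = 1/(-734187 + 2116) = 1/(-732071) = -1/732071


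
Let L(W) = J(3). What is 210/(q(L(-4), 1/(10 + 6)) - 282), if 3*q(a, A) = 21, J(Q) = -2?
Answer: -42/55 ≈ -0.76364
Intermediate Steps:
L(W) = -2
q(a, A) = 7 (q(a, A) = (⅓)*21 = 7)
210/(q(L(-4), 1/(10 + 6)) - 282) = 210/(7 - 282) = 210/(-275) = 210*(-1/275) = -42/55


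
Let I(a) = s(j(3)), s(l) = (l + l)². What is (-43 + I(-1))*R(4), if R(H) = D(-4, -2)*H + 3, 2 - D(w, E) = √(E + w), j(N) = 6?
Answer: 1111 - 404*I*√6 ≈ 1111.0 - 989.59*I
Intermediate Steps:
s(l) = 4*l² (s(l) = (2*l)² = 4*l²)
D(w, E) = 2 - √(E + w)
I(a) = 144 (I(a) = 4*6² = 4*36 = 144)
R(H) = 3 + H*(2 - I*√6) (R(H) = (2 - √(-2 - 4))*H + 3 = (2 - √(-6))*H + 3 = (2 - I*√6)*H + 3 = H*(2 - I*√6) + 3 = 3 + H*(2 - I*√6))
(-43 + I(-1))*R(4) = (-43 + 144)*(3 + 4*(2 - I*√6)) = 101*(3 + (8 - 4*I*√6)) = 101*(11 - 4*I*√6) = 1111 - 404*I*√6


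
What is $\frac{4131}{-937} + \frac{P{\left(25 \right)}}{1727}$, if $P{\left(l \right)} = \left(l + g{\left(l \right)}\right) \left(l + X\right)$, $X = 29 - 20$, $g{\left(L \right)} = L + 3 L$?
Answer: $- \frac{3151987}{1618199} \approx -1.9478$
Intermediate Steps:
$g{\left(L \right)} = 4 L$
$X = 9$
$P{\left(l \right)} = 5 l \left(9 + l\right)$ ($P{\left(l \right)} = \left(l + 4 l\right) \left(l + 9\right) = 5 l \left(9 + l\right)$)
$\frac{4131}{-937} + \frac{P{\left(25 \right)}}{1727} = \frac{4131}{-937} + \frac{5 \cdot 25 \left(9 + 25\right)}{1727} = 4131 \left(- \frac{1}{937}\right) + 5 \cdot 25 \cdot 34 \cdot \frac{1}{1727} = - \frac{4131}{937} + 4250 \cdot \frac{1}{1727} = - \frac{4131}{937} + \frac{4250}{1727} = - \frac{3151987}{1618199}$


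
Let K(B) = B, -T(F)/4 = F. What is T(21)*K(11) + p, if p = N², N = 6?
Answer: -888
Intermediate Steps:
p = 36 (p = 6² = 36)
T(F) = -4*F
T(21)*K(11) + p = -4*21*11 + 36 = -84*11 + 36 = -924 + 36 = -888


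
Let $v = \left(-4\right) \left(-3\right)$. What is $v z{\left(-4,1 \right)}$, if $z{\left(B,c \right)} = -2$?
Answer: $-24$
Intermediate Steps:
$v = 12$
$v z{\left(-4,1 \right)} = 12 \left(-2\right) = -24$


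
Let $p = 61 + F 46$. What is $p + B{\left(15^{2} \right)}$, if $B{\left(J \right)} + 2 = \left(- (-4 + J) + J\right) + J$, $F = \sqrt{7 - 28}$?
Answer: $288 + 46 i \sqrt{21} \approx 288.0 + 210.8 i$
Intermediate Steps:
$F = i \sqrt{21}$ ($F = \sqrt{-21} = i \sqrt{21} \approx 4.5826 i$)
$p = 61 + 46 i \sqrt{21}$ ($p = 61 + i \sqrt{21} \cdot 46 = 61 + 46 i \sqrt{21} \approx 61.0 + 210.8 i$)
$B{\left(J \right)} = 2 + J$ ($B{\left(J \right)} = -2 + \left(\left(- (-4 + J) + J\right) + J\right) = -2 + \left(\left(\left(4 - J\right) + J\right) + J\right) = -2 + \left(4 + J\right) = 2 + J$)
$p + B{\left(15^{2} \right)} = \left(61 + 46 i \sqrt{21}\right) + \left(2 + 15^{2}\right) = \left(61 + 46 i \sqrt{21}\right) + \left(2 + 225\right) = \left(61 + 46 i \sqrt{21}\right) + 227 = 288 + 46 i \sqrt{21}$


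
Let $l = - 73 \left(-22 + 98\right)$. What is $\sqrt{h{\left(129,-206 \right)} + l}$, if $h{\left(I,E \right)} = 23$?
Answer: $5 i \sqrt{221} \approx 74.33 i$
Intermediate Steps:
$l = -5548$ ($l = \left(-73\right) 76 = -5548$)
$\sqrt{h{\left(129,-206 \right)} + l} = \sqrt{23 - 5548} = \sqrt{-5525} = 5 i \sqrt{221}$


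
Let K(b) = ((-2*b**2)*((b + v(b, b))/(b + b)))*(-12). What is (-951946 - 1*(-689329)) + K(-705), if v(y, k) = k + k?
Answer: 17630283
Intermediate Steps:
v(y, k) = 2*k
K(b) = 36*b**2 (K(b) = ((-2*b**2)*((b + 2*b)/(b + b)))*(-12) = ((-2*b**2)*((3*b)/((2*b))))*(-12) = ((-2*b**2)*((3*b)*(1/(2*b))))*(-12) = (-2*b**2*(3/2))*(-12) = -3*b**2*(-12) = 36*b**2)
(-951946 - 1*(-689329)) + K(-705) = (-951946 - 1*(-689329)) + 36*(-705)**2 = (-951946 + 689329) + 36*497025 = -262617 + 17892900 = 17630283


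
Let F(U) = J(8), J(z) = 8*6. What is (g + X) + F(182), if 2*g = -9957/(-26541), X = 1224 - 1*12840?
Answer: -204680873/17694 ≈ -11568.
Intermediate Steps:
J(z) = 48
F(U) = 48
X = -11616 (X = 1224 - 12840 = -11616)
g = 3319/17694 (g = (-9957/(-26541))/2 = (-9957*(-1/26541))/2 = (½)*(3319/8847) = 3319/17694 ≈ 0.18758)
(g + X) + F(182) = (3319/17694 - 11616) + 48 = -205530185/17694 + 48 = -204680873/17694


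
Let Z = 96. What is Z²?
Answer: 9216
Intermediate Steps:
Z² = 96² = 9216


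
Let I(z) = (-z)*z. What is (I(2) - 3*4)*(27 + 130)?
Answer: -2512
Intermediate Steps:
I(z) = -z²
(I(2) - 3*4)*(27 + 130) = (-1*2² - 3*4)*(27 + 130) = (-1*4 - 12)*157 = (-4 - 12)*157 = -16*157 = -2512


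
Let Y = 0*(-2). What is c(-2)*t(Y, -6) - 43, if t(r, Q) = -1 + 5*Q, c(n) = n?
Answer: 19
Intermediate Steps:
Y = 0
c(-2)*t(Y, -6) - 43 = -2*(-1 + 5*(-6)) - 43 = -2*(-1 - 30) - 43 = -2*(-31) - 43 = 62 - 43 = 19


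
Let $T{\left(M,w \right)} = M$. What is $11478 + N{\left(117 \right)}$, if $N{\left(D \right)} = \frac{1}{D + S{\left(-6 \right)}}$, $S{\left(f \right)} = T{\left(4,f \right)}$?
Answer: $\frac{1388839}{121} \approx 11478.0$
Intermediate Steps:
$S{\left(f \right)} = 4$
$N{\left(D \right)} = \frac{1}{4 + D}$ ($N{\left(D \right)} = \frac{1}{D + 4} = \frac{1}{4 + D}$)
$11478 + N{\left(117 \right)} = 11478 + \frac{1}{4 + 117} = 11478 + \frac{1}{121} = \frac{1388839}{121}$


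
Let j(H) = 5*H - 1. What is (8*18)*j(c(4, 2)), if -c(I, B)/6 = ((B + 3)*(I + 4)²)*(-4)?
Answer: 5529456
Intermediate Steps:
c(I, B) = 24*(4 + I)²*(3 + B) (c(I, B) = -6*(B + 3)*(I + 4)²*(-4) = -6*(3 + B)*(4 + I)²*(-4) = -6*(4 + I)²*(3 + B)*(-4) = -(-24)*(4 + I)²*(3 + B) = 24*(4 + I)²*(3 + B))
j(H) = -1 + 5*H
(8*18)*j(c(4, 2)) = (8*18)*(-1 + 5*(24*(4 + 4)²*(3 + 2))) = 144*(-1 + 5*(24*8²*5)) = 144*(-1 + 5*(24*64*5)) = 144*(-1 + 5*7680) = 144*(-1 + 38400) = 144*38399 = 5529456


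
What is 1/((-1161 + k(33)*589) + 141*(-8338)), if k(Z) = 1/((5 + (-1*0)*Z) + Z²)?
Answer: -1094/1287439397 ≈ -8.4975e-7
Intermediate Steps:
k(Z) = 1/(5 + Z²) (k(Z) = 1/((5 + 0*Z) + Z²) = 1/((5 + 0) + Z²) = 1/(5 + Z²))
1/((-1161 + k(33)*589) + 141*(-8338)) = 1/((-1161 + 589/(5 + 33²)) + 141*(-8338)) = 1/((-1161 + 589/(5 + 1089)) - 1175658) = 1/((-1161 + 589/1094) - 1175658) = 1/(-1269545/1094 - 1175658) = 1/(-1287439397/1094) = -1094/1287439397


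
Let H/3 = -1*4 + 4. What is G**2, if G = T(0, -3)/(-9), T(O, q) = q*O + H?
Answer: 0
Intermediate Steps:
H = 0 (H = 3*(-1*4 + 4) = 3*(-4 + 4) = 3*0 = 0)
T(O, q) = O*q (T(O, q) = q*O + 0 = O*q + 0 = O*q)
G = 0 (G = (0*(-3))/(-9) = 0*(-1/9) = 0)
G**2 = 0**2 = 0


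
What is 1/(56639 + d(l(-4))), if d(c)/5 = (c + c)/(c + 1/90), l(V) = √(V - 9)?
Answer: (-I + 90*√13)/(-56639*I + 5098410*√13) ≈ 1.7653e-5 - 9.6028e-12*I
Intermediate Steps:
l(V) = √(-9 + V)
d(c) = 10*c/(1/90 + c) (d(c) = 5*((c + c)/(c + 1/90)) = 5*((2*c)/(c + 1/90)) = 5*((2*c)/(1/90 + c)) = 5*(2*c/(1/90 + c)) = 10*c/(1/90 + c))
1/(56639 + d(l(-4))) = 1/(56639 + 900*√(-9 - 4)/(1 + 90*√(-9 - 4))) = 1/(56639 + 900*√(-13)/(1 + 90*√(-13))) = 1/(56639 + 900*(I*√13)/(1 + 90*(I*√13))) = 1/(56639 + 900*(I*√13)/(1 + 90*I*√13)) = 1/(56639 + 900*I*√13/(1 + 90*I*√13))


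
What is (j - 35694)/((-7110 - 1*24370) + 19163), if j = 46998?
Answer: -11304/12317 ≈ -0.91776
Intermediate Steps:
(j - 35694)/((-7110 - 1*24370) + 19163) = (46998 - 35694)/((-7110 - 1*24370) + 19163) = 11304/((-7110 - 24370) + 19163) = 11304/(-31480 + 19163) = 11304/(-12317) = 11304*(-1/12317) = -11304/12317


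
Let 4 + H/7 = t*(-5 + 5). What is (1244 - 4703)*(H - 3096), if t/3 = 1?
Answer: 10805916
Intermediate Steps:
t = 3 (t = 3*1 = 3)
H = -28 (H = -28 + 7*(3*(-5 + 5)) = -28 + 7*(3*0) = -28 + 7*0 = -28 + 0 = -28)
(1244 - 4703)*(H - 3096) = (1244 - 4703)*(-28 - 3096) = -3459*(-3124) = 10805916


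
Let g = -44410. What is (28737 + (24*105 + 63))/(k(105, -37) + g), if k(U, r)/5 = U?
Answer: -6264/8777 ≈ -0.71368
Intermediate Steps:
k(U, r) = 5*U
(28737 + (24*105 + 63))/(k(105, -37) + g) = (28737 + (24*105 + 63))/(5*105 - 44410) = (28737 + (2520 + 63))/(525 - 44410) = (28737 + 2583)/(-43885) = 31320*(-1/43885) = -6264/8777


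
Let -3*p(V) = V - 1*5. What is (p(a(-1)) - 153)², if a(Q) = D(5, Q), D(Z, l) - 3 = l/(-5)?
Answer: 580644/25 ≈ 23226.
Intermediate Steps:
D(Z, l) = 3 - l/5 (D(Z, l) = 3 + l/(-5) = 3 + l*(-⅕) = 3 - l/5)
a(Q) = 3 - Q/5
p(V) = 5/3 - V/3 (p(V) = -(V - 1*5)/3 = -(V - 5)/3 = -(-5 + V)/3 = 5/3 - V/3)
(p(a(-1)) - 153)² = ((5/3 - (3 - ⅕*(-1))/3) - 153)² = ((5/3 - (3 + ⅕)/3) - 153)² = ((5/3 - ⅓*16/5) - 153)² = ((5/3 - 16/15) - 153)² = (⅗ - 153)² = (-762/5)² = 580644/25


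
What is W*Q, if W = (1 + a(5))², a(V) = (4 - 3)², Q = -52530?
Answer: -210120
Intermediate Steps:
a(V) = 1 (a(V) = 1² = 1)
W = 4 (W = (1 + 1)² = 2² = 4)
W*Q = 4*(-52530) = -210120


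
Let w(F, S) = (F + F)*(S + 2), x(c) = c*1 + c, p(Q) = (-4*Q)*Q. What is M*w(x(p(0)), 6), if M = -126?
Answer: 0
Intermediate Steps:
p(Q) = -4*Q²
x(c) = 2*c (x(c) = c + c = 2*c)
w(F, S) = 2*F*(2 + S) (w(F, S) = (2*F)*(2 + S) = 2*F*(2 + S))
M*w(x(p(0)), 6) = -252*2*(-4*0²)*(2 + 6) = -252*2*(-4*0)*8 = -252*2*0*8 = -252*0*8 = -126*0 = 0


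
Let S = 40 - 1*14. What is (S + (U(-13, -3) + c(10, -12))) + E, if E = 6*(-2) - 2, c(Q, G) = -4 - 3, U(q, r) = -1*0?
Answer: 5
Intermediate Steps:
U(q, r) = 0
c(Q, G) = -7
S = 26 (S = 40 - 14 = 26)
E = -14 (E = -12 - 2 = -14)
(S + (U(-13, -3) + c(10, -12))) + E = (26 + (0 - 7)) - 14 = (26 - 7) - 14 = 19 - 14 = 5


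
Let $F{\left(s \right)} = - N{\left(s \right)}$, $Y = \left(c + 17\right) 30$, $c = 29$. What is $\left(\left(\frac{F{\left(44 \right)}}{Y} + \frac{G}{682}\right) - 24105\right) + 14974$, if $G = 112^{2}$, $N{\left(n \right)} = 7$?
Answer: $- \frac{4288213007}{470580} \approx -9112.6$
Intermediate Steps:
$G = 12544$
$Y = 1380$ ($Y = \left(29 + 17\right) 30 = 46 \cdot 30 = 1380$)
$F{\left(s \right)} = -7$ ($F{\left(s \right)} = \left(-1\right) 7 = -7$)
$\left(\left(\frac{F{\left(44 \right)}}{Y} + \frac{G}{682}\right) - 24105\right) + 14974 = \left(\left(- \frac{7}{1380} + \frac{12544}{682}\right) - 24105\right) + 14974 = \left(\left(\left(-7\right) \frac{1}{1380} + 12544 \cdot \frac{1}{682}\right) - 24105\right) + 14974 = \left(\left(- \frac{7}{1380} + \frac{6272}{341}\right) - 24105\right) + 14974 = \left(\frac{8652973}{470580} - 24105\right) + 14974 = - \frac{11334677927}{470580} + 14974 = - \frac{4288213007}{470580}$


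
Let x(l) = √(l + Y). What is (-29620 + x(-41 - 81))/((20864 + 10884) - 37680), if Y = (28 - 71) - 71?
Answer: 7405/1483 - I*√59/2966 ≈ 4.9933 - 0.0025897*I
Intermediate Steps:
Y = -114 (Y = -43 - 71 = -114)
x(l) = √(-114 + l) (x(l) = √(l - 114) = √(-114 + l))
(-29620 + x(-41 - 81))/((20864 + 10884) - 37680) = (-29620 + √(-114 + (-41 - 81)))/((20864 + 10884) - 37680) = (-29620 + √(-114 - 122))/(31748 - 37680) = (-29620 + √(-236))/(-5932) = (-29620 + 2*I*√59)*(-1/5932) = 7405/1483 - I*√59/2966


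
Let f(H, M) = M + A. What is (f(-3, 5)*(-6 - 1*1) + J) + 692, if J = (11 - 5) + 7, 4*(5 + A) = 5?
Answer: 2785/4 ≈ 696.25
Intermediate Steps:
A = -15/4 (A = -5 + (¼)*5 = -5 + 5/4 = -15/4 ≈ -3.7500)
f(H, M) = -15/4 + M (f(H, M) = M - 15/4 = -15/4 + M)
J = 13 (J = 6 + 7 = 13)
(f(-3, 5)*(-6 - 1*1) + J) + 692 = ((-15/4 + 5)*(-6 - 1*1) + 13) + 692 = (5*(-6 - 1)/4 + 13) + 692 = ((5/4)*(-7) + 13) + 692 = (-35/4 + 13) + 692 = 17/4 + 692 = 2785/4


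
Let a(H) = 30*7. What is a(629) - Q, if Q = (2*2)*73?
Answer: -82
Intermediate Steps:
Q = 292 (Q = 4*73 = 292)
a(H) = 210
a(629) - Q = 210 - 1*292 = 210 - 292 = -82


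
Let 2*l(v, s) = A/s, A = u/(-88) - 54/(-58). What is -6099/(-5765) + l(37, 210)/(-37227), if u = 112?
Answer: 1216792842437/1150157499876 ≈ 1.0579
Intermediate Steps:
A = -109/319 (A = 112/(-88) - 54/(-58) = 112*(-1/88) - 54*(-1/58) = -14/11 + 27/29 = -109/319 ≈ -0.34169)
l(v, s) = -109/(638*s) (l(v, s) = (-109/(319*s))/2 = -109/(638*s))
-6099/(-5765) + l(37, 210)/(-37227) = -6099/(-5765) - 109/638/210/(-37227) = -6099*(-1/5765) - 109/638*1/210*(-1/37227) = 6099/5765 - 109/133980*(-1/37227) = 6099/5765 + 109/4987673460 = 1216792842437/1150157499876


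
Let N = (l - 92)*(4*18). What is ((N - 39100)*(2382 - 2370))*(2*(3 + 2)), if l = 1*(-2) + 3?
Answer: -5478240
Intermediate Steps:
l = 1 (l = -2 + 3 = 1)
N = -6552 (N = (1 - 92)*(4*18) = -91*72 = -6552)
((N - 39100)*(2382 - 2370))*(2*(3 + 2)) = ((-6552 - 39100)*(2382 - 2370))*(2*(3 + 2)) = (-45652*12)*(2*5) = -547824*10 = -5478240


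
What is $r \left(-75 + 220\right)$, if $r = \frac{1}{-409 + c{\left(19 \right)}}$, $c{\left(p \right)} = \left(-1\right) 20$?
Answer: $- \frac{145}{429} \approx -0.338$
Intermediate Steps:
$c{\left(p \right)} = -20$
$r = - \frac{1}{429}$ ($r = \frac{1}{-409 - 20} = \frac{1}{-429} = - \frac{1}{429} \approx -0.002331$)
$r \left(-75 + 220\right) = - \frac{-75 + 220}{429} = \left(- \frac{1}{429}\right) 145 = - \frac{145}{429}$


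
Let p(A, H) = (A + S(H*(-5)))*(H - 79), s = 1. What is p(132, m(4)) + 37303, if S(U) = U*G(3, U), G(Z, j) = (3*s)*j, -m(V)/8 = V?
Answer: -8502149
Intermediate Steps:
m(V) = -8*V
G(Z, j) = 3*j (G(Z, j) = (3*1)*j = 3*j)
S(U) = 3*U**2 (S(U) = U*(3*U) = 3*U**2)
p(A, H) = (-79 + H)*(A + 75*H**2) (p(A, H) = (A + 3*(H*(-5))**2)*(H - 79) = (A + 3*(-5*H)**2)*(-79 + H) = (A + 3*(25*H**2))*(-79 + H) = (A + 75*H**2)*(-79 + H) = (-79 + H)*(A + 75*H**2))
p(132, m(4)) + 37303 = (-5925*(-8*4)**2 - 79*132 + 75*(-8*4)**3 + 132*(-8*4)) + 37303 = (-5925*(-32)**2 - 10428 + 75*(-32)**3 + 132*(-32)) + 37303 = (-5925*1024 - 10428 + 75*(-32768) - 4224) + 37303 = (-6067200 - 10428 - 2457600 - 4224) + 37303 = -8539452 + 37303 = -8502149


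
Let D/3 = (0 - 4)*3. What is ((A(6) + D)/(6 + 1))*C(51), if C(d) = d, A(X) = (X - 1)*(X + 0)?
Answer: -306/7 ≈ -43.714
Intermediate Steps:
D = -36 (D = 3*((0 - 4)*3) = 3*(-4*3) = 3*(-12) = -36)
A(X) = X*(-1 + X) (A(X) = (-1 + X)*X = X*(-1 + X))
((A(6) + D)/(6 + 1))*C(51) = ((6*(-1 + 6) - 36)/(6 + 1))*51 = ((6*5 - 36)/7)*51 = ((30 - 36)*(⅐))*51 = -6*⅐*51 = -6/7*51 = -306/7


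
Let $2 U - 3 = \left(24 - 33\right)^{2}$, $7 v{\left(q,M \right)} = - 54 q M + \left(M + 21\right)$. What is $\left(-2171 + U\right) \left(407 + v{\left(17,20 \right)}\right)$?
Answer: $4705090$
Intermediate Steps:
$v{\left(q,M \right)} = 3 + \frac{M}{7} - \frac{54 M q}{7}$ ($v{\left(q,M \right)} = \frac{- 54 q M + \left(M + 21\right)}{7} = \frac{- 54 M q + \left(21 + M\right)}{7} = \frac{21 + M - 54 M q}{7} = 3 + \frac{M}{7} - \frac{54 M q}{7}$)
$U = 42$ ($U = \frac{3}{2} + \frac{\left(24 - 33\right)^{2}}{2} = \frac{3}{2} + \frac{\left(-9\right)^{2}}{2} = \frac{3}{2} + \frac{1}{2} \cdot 81 = \frac{3}{2} + \frac{81}{2} = 42$)
$\left(-2171 + U\right) \left(407 + v{\left(17,20 \right)}\right) = \left(-2171 + 42\right) \left(407 + \left(3 + \frac{1}{7} \cdot 20 - \frac{1080}{7} \cdot 17\right)\right) = - 2129 \left(407 + \left(3 + \frac{20}{7} - \frac{18360}{7}\right)\right) = - 2129 \left(407 - 2617\right) = \left(-2129\right) \left(-2210\right) = 4705090$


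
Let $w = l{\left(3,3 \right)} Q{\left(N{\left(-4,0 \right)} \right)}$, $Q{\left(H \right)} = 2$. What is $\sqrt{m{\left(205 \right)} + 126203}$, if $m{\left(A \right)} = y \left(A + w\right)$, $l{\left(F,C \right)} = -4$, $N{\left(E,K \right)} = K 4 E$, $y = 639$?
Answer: $\sqrt{252086} \approx 502.08$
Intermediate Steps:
$N{\left(E,K \right)} = 4 E K$ ($N{\left(E,K \right)} = 4 K E = 4 E K$)
$w = -8$ ($w = \left(-4\right) 2 = -8$)
$m{\left(A \right)} = -5112 + 639 A$ ($m{\left(A \right)} = 639 \left(A - 8\right) = 639 \left(-8 + A\right) = -5112 + 639 A$)
$\sqrt{m{\left(205 \right)} + 126203} = \sqrt{\left(-5112 + 639 \cdot 205\right) + 126203} = \sqrt{\left(-5112 + 130995\right) + 126203} = \sqrt{125883 + 126203} = \sqrt{252086}$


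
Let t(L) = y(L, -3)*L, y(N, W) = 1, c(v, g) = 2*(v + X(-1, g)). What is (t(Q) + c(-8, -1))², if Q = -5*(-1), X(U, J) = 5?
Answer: 1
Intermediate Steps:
c(v, g) = 10 + 2*v (c(v, g) = 2*(v + 5) = 2*(5 + v) = 10 + 2*v)
Q = 5
t(L) = L (t(L) = 1*L = L)
(t(Q) + c(-8, -1))² = (5 + (10 + 2*(-8)))² = (5 + (10 - 16))² = (5 - 6)² = (-1)² = 1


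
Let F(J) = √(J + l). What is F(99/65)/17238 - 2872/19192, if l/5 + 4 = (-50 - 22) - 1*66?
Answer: -359/2399 + I*√2993315/1120470 ≈ -0.14965 + 0.0015441*I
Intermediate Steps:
l = -710 (l = -20 + 5*((-50 - 22) - 1*66) = -20 + 5*(-72 - 66) = -20 + 5*(-138) = -20 - 690 = -710)
F(J) = √(-710 + J) (F(J) = √(J - 710) = √(-710 + J))
F(99/65)/17238 - 2872/19192 = √(-710 + 99/65)/17238 - 2872/19192 = √(-710 + 99*(1/65))*(1/17238) - 2872*1/19192 = √(-710 + 99/65)*(1/17238) - 359/2399 = √(-46051/65)*(1/17238) - 359/2399 = (I*√2993315/65)*(1/17238) - 359/2399 = I*√2993315/1120470 - 359/2399 = -359/2399 + I*√2993315/1120470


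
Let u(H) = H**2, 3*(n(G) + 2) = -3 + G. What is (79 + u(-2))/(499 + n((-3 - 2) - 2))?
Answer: 249/1481 ≈ 0.16813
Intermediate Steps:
n(G) = -3 + G/3 (n(G) = -2 + (-3 + G)/3 = -2 + (-1 + G/3) = -3 + G/3)
(79 + u(-2))/(499 + n((-3 - 2) - 2)) = (79 + (-2)**2)/(499 + (-3 + ((-3 - 2) - 2)/3)) = (79 + 4)/(499 + (-3 + (-5 - 2)/3)) = 83/(499 + (-3 + (1/3)*(-7))) = 83/(499 + (-3 - 7/3)) = 83/(499 - 16/3) = 83/(1481/3) = 83*(3/1481) = 249/1481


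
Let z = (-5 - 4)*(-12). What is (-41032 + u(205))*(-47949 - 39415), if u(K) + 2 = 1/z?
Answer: 96792126311/27 ≈ 3.5849e+9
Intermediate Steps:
z = 108 (z = -9*(-12) = 108)
u(K) = -215/108 (u(K) = -2 + 1/108 = -215/108)
(-41032 + u(205))*(-47949 - 39415) = (-41032 - 215/108)*(-47949 - 39415) = -4431671/108*(-87364) = 96792126311/27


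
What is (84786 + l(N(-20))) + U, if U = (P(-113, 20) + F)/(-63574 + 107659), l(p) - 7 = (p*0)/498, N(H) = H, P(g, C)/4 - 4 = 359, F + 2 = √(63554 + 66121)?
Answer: 747620171/8817 + √5187/8817 ≈ 84793.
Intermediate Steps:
F = -2 + 5*√5187 (F = -2 + √(63554 + 66121) = -2 + √129675 = -2 + 5*√5187 ≈ 358.10)
P(g, C) = 1452 (P(g, C) = 16 + 4*359 = 16 + 1436 = 1452)
l(p) = 7 (l(p) = 7 + (p*0)/498 = 7 + 0*(1/498) = 7 + 0 = 7)
U = 290/8817 + √5187/8817 (U = (1452 + (-2 + 5*√5187))/(-63574 + 107659) = (1450 + 5*√5187)/44085 = (1450 + 5*√5187)*(1/44085) = 290/8817 + √5187/8817 ≈ 0.041059)
(84786 + l(N(-20))) + U = (84786 + 7) + (290/8817 + √5187/8817) = 84793 + (290/8817 + √5187/8817) = 747620171/8817 + √5187/8817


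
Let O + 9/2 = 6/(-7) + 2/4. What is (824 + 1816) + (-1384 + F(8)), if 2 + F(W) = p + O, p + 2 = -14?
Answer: 8632/7 ≈ 1233.1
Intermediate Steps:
p = -16 (p = -2 - 14 = -16)
O = -34/7 (O = -9/2 + (6/(-7) + 2/4) = -9/2 + (6*(-⅐) + 2*(¼)) = -9/2 + (-6/7 + ½) = -9/2 - 5/14 = -34/7 ≈ -4.8571)
F(W) = -160/7 (F(W) = -2 + (-16 - 34/7) = -2 - 146/7 = -160/7)
(824 + 1816) + (-1384 + F(8)) = (824 + 1816) + (-1384 - 160/7) = 2640 - 9848/7 = 8632/7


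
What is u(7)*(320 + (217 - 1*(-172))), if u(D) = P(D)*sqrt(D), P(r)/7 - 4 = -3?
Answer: 4963*sqrt(7) ≈ 13131.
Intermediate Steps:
P(r) = 7 (P(r) = 28 + 7*(-3) = 28 - 21 = 7)
u(D) = 7*sqrt(D)
u(7)*(320 + (217 - 1*(-172))) = (7*sqrt(7))*(320 + (217 - 1*(-172))) = (7*sqrt(7))*(320 + (217 + 172)) = (7*sqrt(7))*(320 + 389) = (7*sqrt(7))*709 = 4963*sqrt(7)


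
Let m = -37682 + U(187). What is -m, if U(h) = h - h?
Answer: 37682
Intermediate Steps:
U(h) = 0
m = -37682 (m = -37682 + 0 = -37682)
-m = -1*(-37682) = 37682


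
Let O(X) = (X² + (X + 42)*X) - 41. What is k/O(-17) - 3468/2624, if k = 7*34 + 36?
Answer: -333203/116112 ≈ -2.8697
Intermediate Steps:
k = 274 (k = 238 + 36 = 274)
O(X) = -41 + X² + X*(42 + X) (O(X) = (X² + (42 + X)*X) - 41 = (X² + X*(42 + X)) - 41 = -41 + X² + X*(42 + X))
k/O(-17) - 3468/2624 = 274/(-41 + 2*(-17)² + 42*(-17)) - 3468/2624 = 274/(-41 + 2*289 - 714) - 3468*1/2624 = 274/(-41 + 578 - 714) - 867/656 = 274/(-177) - 867/656 = 274*(-1/177) - 867/656 = -274/177 - 867/656 = -333203/116112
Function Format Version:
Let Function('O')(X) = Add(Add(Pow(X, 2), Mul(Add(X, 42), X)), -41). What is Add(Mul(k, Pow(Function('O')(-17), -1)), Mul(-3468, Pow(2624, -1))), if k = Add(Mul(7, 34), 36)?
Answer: Rational(-333203, 116112) ≈ -2.8697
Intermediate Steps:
k = 274 (k = Add(238, 36) = 274)
Function('O')(X) = Add(-41, Pow(X, 2), Mul(X, Add(42, X))) (Function('O')(X) = Add(Add(Pow(X, 2), Mul(Add(42, X), X)), -41) = Add(Add(Pow(X, 2), Mul(X, Add(42, X))), -41) = Add(-41, Pow(X, 2), Mul(X, Add(42, X))))
Add(Mul(k, Pow(Function('O')(-17), -1)), Mul(-3468, Pow(2624, -1))) = Add(Mul(274, Pow(Add(-41, Mul(2, Pow(-17, 2)), Mul(42, -17)), -1)), Mul(-3468, Pow(2624, -1))) = Add(Mul(274, Pow(Add(-41, Mul(2, 289), -714), -1)), Mul(-3468, Rational(1, 2624))) = Add(Mul(274, Pow(Add(-41, 578, -714), -1)), Rational(-867, 656)) = Add(Mul(274, Pow(-177, -1)), Rational(-867, 656)) = Add(Mul(274, Rational(-1, 177)), Rational(-867, 656)) = Add(Rational(-274, 177), Rational(-867, 656)) = Rational(-333203, 116112)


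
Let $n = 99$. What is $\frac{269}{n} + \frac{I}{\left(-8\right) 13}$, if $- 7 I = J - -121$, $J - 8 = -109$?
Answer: $\frac{49453}{18018} \approx 2.7446$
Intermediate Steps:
$J = -101$ ($J = 8 - 109 = -101$)
$I = - \frac{20}{7}$ ($I = - \frac{-101 - -121}{7} = - \frac{-101 + 121}{7} = \left(- \frac{1}{7}\right) 20 = - \frac{20}{7} \approx -2.8571$)
$\frac{269}{n} + \frac{I}{\left(-8\right) 13} = \frac{269}{99} - \frac{20}{7 \left(\left(-8\right) 13\right)} = 269 \cdot \frac{1}{99} - \frac{20}{7 \left(-104\right)} = \frac{269}{99} - - \frac{5}{182} = \frac{269}{99} + \frac{5}{182} = \frac{49453}{18018}$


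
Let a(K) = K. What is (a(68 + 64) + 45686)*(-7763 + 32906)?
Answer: 1152001974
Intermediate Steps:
(a(68 + 64) + 45686)*(-7763 + 32906) = ((68 + 64) + 45686)*(-7763 + 32906) = (132 + 45686)*25143 = 45818*25143 = 1152001974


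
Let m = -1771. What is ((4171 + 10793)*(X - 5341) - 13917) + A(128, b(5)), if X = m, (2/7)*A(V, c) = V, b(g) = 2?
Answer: -106437437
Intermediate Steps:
A(V, c) = 7*V/2
X = -1771
((4171 + 10793)*(X - 5341) - 13917) + A(128, b(5)) = ((4171 + 10793)*(-1771 - 5341) - 13917) + (7/2)*128 = (14964*(-7112) - 13917) + 448 = (-106423968 - 13917) + 448 = -106437885 + 448 = -106437437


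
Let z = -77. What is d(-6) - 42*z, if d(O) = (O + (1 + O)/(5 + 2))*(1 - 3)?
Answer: 22732/7 ≈ 3247.4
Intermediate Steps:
d(O) = -2/7 - 16*O/7 (d(O) = (O + (1 + O)/7)*(-2) = (O + (1 + O)*(⅐))*(-2) = (O + (⅐ + O/7))*(-2) = (⅐ + 8*O/7)*(-2) = -2/7 - 16*O/7)
d(-6) - 42*z = (-2/7 - 16/7*(-6)) - 42*(-77) = (-2/7 + 96/7) + 3234 = 94/7 + 3234 = 22732/7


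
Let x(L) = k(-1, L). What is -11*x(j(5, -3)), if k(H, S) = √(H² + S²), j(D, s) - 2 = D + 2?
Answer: -11*√82 ≈ -99.609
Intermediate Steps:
j(D, s) = 4 + D (j(D, s) = 2 + (D + 2) = 2 + (2 + D) = 4 + D)
x(L) = √(1 + L²) (x(L) = √((-1)² + L²) = √(1 + L²))
-11*x(j(5, -3)) = -11*√(1 + (4 + 5)²) = -11*√(1 + 9²) = -11*√(1 + 81) = -11*√82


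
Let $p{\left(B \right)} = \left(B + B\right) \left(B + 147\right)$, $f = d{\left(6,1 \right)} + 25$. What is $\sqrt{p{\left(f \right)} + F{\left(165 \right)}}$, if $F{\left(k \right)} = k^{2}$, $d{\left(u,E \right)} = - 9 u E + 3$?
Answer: $11 \sqrt{173} \approx 144.68$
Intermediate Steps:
$d{\left(u,E \right)} = 3 - 9 E u$ ($d{\left(u,E \right)} = - 9 E u + 3 = 3 - 9 E u$)
$f = -26$ ($f = \left(3 - 9 \cdot 6\right) + 25 = \left(3 - 54\right) + 25 = -51 + 25 = -26$)
$p{\left(B \right)} = 2 B \left(147 + B\right)$
$\sqrt{p{\left(f \right)} + F{\left(165 \right)}} = \sqrt{2 \left(-26\right) \left(147 - 26\right) + 165^{2}} = \sqrt{2 \left(-26\right) 121 + 27225} = \sqrt{-6292 + 27225} = \sqrt{20933} = 11 \sqrt{173}$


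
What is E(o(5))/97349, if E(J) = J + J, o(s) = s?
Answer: 10/97349 ≈ 0.00010272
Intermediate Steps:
E(J) = 2*J
E(o(5))/97349 = (2*5)/97349 = 10*(1/97349) = 10/97349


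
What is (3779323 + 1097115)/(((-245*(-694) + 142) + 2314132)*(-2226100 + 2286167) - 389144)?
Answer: 348317/10658878516 ≈ 3.2679e-5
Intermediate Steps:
(3779323 + 1097115)/(((-245*(-694) + 142) + 2314132)*(-2226100 + 2286167) - 389144) = 4876438/(((170030 + 142) + 2314132)*60067 - 389144) = 4876438/((170172 + 2314132)*60067 - 389144) = 4876438/(2484304*60067 - 389144) = 4876438/(149224688368 - 389144) = 4876438/149224299224 = 4876438*(1/149224299224) = 348317/10658878516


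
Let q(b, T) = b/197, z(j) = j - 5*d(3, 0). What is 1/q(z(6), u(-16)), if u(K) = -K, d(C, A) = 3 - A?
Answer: -197/9 ≈ -21.889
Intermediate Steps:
z(j) = -15 + j (z(j) = j - 5*(3 - 1*0) = j - 5*(3 + 0) = j - 5*3 = j - 15 = -15 + j)
q(b, T) = b/197 (q(b, T) = b*(1/197) = b/197)
1/q(z(6), u(-16)) = 1/((-15 + 6)/197) = 1/((1/197)*(-9)) = 1/(-9/197) = -197/9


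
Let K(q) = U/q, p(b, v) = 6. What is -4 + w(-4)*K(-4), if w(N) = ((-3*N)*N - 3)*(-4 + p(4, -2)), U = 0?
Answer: -4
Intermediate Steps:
w(N) = -6 - 6*N² (w(N) = ((-3*N)*N - 3)*(-4 + 6) = (-3*N² - 3)*2 = (-3 - 3*N²)*2 = -6 - 6*N²)
K(q) = 0 (K(q) = 0/q = 0)
-4 + w(-4)*K(-4) = -4 + (-6 - 6*(-4)²)*0 = -4 + (-6 - 6*16)*0 = -4 + (-6 - 96)*0 = -4 - 102*0 = -4 + 0 = -4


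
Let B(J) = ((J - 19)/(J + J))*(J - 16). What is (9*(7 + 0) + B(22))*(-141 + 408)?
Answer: 372465/22 ≈ 16930.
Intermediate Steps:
B(J) = (-19 + J)*(-16 + J)/(2*J) (B(J) = ((-19 + J)/((2*J)))*(-16 + J) = ((-19 + J)*(1/(2*J)))*(-16 + J) = ((-19 + J)/(2*J))*(-16 + J) = (-19 + J)*(-16 + J)/(2*J))
(9*(7 + 0) + B(22))*(-141 + 408) = (9*(7 + 0) + (½)*(304 + 22*(-35 + 22))/22)*(-141 + 408) = (9*7 + (½)*(1/22)*(304 + 22*(-13)))*267 = (63 + (½)*(1/22)*(304 - 286))*267 = (63 + (½)*(1/22)*18)*267 = (63 + 9/22)*267 = (1395/22)*267 = 372465/22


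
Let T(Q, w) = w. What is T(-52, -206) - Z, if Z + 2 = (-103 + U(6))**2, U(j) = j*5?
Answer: -5533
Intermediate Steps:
U(j) = 5*j
Z = 5327 (Z = -2 + (-103 + 5*6)**2 = -2 + (-103 + 30)**2 = -2 + (-73)**2 = -2 + 5329 = 5327)
T(-52, -206) - Z = -206 - 1*5327 = -206 - 5327 = -5533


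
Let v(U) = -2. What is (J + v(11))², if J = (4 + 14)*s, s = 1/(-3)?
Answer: 64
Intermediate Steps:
s = -⅓ ≈ -0.33333
J = -6 (J = (4 + 14)*(-⅓) = 18*(-⅓) = -6)
(J + v(11))² = (-6 - 2)² = (-8)² = 64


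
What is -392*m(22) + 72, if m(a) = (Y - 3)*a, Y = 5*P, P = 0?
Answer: 25944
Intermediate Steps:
Y = 0 (Y = 5*0 = 0)
m(a) = -3*a (m(a) = (0 - 3)*a = -3*a)
-392*m(22) + 72 = -(-1176)*22 + 72 = -392*(-66) + 72 = 25872 + 72 = 25944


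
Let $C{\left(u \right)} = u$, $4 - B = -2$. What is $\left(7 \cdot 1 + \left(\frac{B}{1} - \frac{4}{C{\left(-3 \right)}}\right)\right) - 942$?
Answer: $- \frac{2783}{3} \approx -927.67$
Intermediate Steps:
$B = 6$ ($B = 4 - -2 = 4 + 2 = 6$)
$\left(7 \cdot 1 + \left(\frac{B}{1} - \frac{4}{C{\left(-3 \right)}}\right)\right) - 942 = \left(7 \cdot 1 + \left(\frac{6}{1} - \frac{4}{-3}\right)\right) - 942 = \left(7 + \left(6 \cdot 1 - - \frac{4}{3}\right)\right) - 942 = \left(7 + \left(6 + \frac{4}{3}\right)\right) - 942 = \left(7 + \frac{22}{3}\right) - 942 = \frac{43}{3} - 942 = - \frac{2783}{3}$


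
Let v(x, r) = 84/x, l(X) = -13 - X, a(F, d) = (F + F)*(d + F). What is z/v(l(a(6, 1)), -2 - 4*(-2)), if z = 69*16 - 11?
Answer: -106021/84 ≈ -1262.2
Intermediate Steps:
a(F, d) = 2*F*(F + d) (a(F, d) = (2*F)*(F + d) = 2*F*(F + d))
z = 1093 (z = 1104 - 11 = 1093)
z/v(l(a(6, 1)), -2 - 4*(-2)) = 1093/((84/(-13 - 2*6*(6 + 1)))) = 1093/((84/(-13 - 2*6*7))) = 1093/((84/(-13 - 1*84))) = 1093/((84/(-13 - 84))) = 1093/((84/(-97))) = 1093/((84*(-1/97))) = 1093/(-84/97) = 1093*(-97/84) = -106021/84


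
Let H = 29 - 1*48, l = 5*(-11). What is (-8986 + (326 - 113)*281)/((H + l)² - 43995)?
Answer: -50867/38519 ≈ -1.3206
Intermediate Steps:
l = -55
H = -19 (H = 29 - 48 = -19)
(-8986 + (326 - 113)*281)/((H + l)² - 43995) = (-8986 + (326 - 113)*281)/((-19 - 55)² - 43995) = (-8986 + 213*281)/((-74)² - 43995) = (-8986 + 59853)/(5476 - 43995) = 50867/(-38519) = 50867*(-1/38519) = -50867/38519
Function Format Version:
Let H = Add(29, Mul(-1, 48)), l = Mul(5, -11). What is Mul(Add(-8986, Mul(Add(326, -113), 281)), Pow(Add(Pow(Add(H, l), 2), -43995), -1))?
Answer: Rational(-50867, 38519) ≈ -1.3206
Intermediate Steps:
l = -55
H = -19 (H = Add(29, -48) = -19)
Mul(Add(-8986, Mul(Add(326, -113), 281)), Pow(Add(Pow(Add(H, l), 2), -43995), -1)) = Mul(Add(-8986, Mul(Add(326, -113), 281)), Pow(Add(Pow(Add(-19, -55), 2), -43995), -1)) = Mul(Add(-8986, Mul(213, 281)), Pow(Add(Pow(-74, 2), -43995), -1)) = Mul(Add(-8986, 59853), Pow(Add(5476, -43995), -1)) = Mul(50867, Pow(-38519, -1)) = Mul(50867, Rational(-1, 38519)) = Rational(-50867, 38519)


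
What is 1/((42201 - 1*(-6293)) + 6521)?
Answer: 1/55015 ≈ 1.8177e-5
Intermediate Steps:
1/((42201 - 1*(-6293)) + 6521) = 1/((42201 + 6293) + 6521) = 1/(48494 + 6521) = 1/55015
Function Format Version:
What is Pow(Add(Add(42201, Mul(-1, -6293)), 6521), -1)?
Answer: Rational(1, 55015) ≈ 1.8177e-5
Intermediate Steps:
Pow(Add(Add(42201, Mul(-1, -6293)), 6521), -1) = Pow(Add(Add(42201, 6293), 6521), -1) = Pow(Add(48494, 6521), -1) = Pow(55015, -1) = Rational(1, 55015)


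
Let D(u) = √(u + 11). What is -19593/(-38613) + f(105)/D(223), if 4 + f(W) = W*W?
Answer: 6531/12871 + 11021*√26/78 ≈ 720.97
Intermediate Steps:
f(W) = -4 + W² (f(W) = -4 + W*W = -4 + W²)
D(u) = √(11 + u)
-19593/(-38613) + f(105)/D(223) = -19593/(-38613) + (-4 + 105²)/(√(11 + 223)) = -19593*(-1/38613) + (-4 + 11025)/(√234) = 6531/12871 + 11021/((3*√26)) = 6531/12871 + 11021*(√26/78) = 6531/12871 + 11021*√26/78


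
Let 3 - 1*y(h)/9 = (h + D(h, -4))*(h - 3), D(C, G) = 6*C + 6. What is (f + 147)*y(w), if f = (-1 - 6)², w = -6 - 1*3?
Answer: -1201284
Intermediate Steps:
w = -9 (w = -6 - 3 = -9)
D(C, G) = 6 + 6*C
y(h) = 27 - 9*(-3 + h)*(6 + 7*h) (y(h) = 27 - 9*(h + (6 + 6*h))*(h - 3) = 27 - 9*(6 + 7*h)*(-3 + h) = 27 - 9*(-3 + h)*(6 + 7*h))
f = 49 (f = (-7)² = 49)
(f + 147)*y(w) = (49 + 147)*(189 - 63*(-9)² + 135*(-9)) = 196*(189 - 63*81 - 1215) = 196*(189 - 5103 - 1215) = 196*(-6129) = -1201284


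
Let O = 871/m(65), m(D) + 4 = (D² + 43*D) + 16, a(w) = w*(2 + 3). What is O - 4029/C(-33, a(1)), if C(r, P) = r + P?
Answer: 7089079/49224 ≈ 144.02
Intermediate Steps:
a(w) = 5*w (a(w) = w*5 = 5*w)
C(r, P) = P + r
m(D) = 12 + D² + 43*D (m(D) = -4 + ((D² + 43*D) + 16) = -4 + (16 + D² + 43*D) = 12 + D² + 43*D)
O = 871/7032 (O = 871/(12 + 65² + 43*65) = 871/(12 + 4225 + 2795) = 871/7032 ≈ 0.12386)
O - 4029/C(-33, a(1)) = 871/7032 - 4029/(5*1 - 33) = 871/7032 - 4029/(5 - 33) = 871/7032 - 4029/(-28) = 871/7032 - 4029*(-1/28) = 871/7032 + 4029/28 = 7089079/49224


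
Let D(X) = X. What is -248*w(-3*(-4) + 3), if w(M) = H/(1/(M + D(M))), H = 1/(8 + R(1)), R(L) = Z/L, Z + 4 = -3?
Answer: -7440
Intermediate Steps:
Z = -7 (Z = -4 - 3 = -7)
R(L) = -7/L
H = 1 (H = 1/(8 - 7/1) = 1/(8 - 7*1) = 1/(8 - 7) = 1/1 = 1)
w(M) = 2*M (w(M) = 1/1/(M + M) = 1/1/(2*M) = 1/(1/(2*M)) = 1*(2*M) = 2*M)
-248*w(-3*(-4) + 3) = -496*(-3*(-4) + 3) = -496*(12 + 3) = -496*15 = -248*30 = -7440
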